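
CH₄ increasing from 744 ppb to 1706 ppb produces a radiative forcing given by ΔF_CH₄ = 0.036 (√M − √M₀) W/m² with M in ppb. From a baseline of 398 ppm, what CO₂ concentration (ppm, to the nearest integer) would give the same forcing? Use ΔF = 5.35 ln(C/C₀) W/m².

C ≈ 437 ppm

CH₄ forcing: 0.036 × (√1706 − √744) = 0.036 × (41.3038 − 27.2764) = 0.036 × 14.0274 = 0.50499 W/m².
Set 5.35 ln(C/398) = 0.50499: ln(C/398) = 0.50499/5.35 = 0.09439, so C = 398 × e^0.09439 = 398 × 1.09899 = 437.40 ppm.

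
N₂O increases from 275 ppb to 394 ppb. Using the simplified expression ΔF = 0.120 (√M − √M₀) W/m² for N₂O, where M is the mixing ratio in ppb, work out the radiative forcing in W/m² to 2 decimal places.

ΔF = 0.39 W/m²

N₂O: 0.120 × (√394 − √275) = 0.120 × (19.8494 − 16.5831) = 0.120 × 3.2663 = 0.3920 W/m².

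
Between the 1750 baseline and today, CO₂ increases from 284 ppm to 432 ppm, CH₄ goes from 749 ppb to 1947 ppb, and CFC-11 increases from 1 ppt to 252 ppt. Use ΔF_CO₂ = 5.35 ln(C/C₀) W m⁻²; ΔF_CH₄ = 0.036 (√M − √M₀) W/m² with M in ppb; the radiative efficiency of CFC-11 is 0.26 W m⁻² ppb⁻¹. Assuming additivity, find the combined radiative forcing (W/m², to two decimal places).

CO₂: 5.35 × ln(432/284) = 5.35 × ln(1.52113) = 5.35 × 0.41945 = 2.2441 W/m².
CH₄: 0.036 × (√1947 − √749) = 0.036 × (44.1248 − 27.3679) = 0.036 × 16.7569 = 0.6032 W/m².
CFC-11: Δ = 252 − 1 = 251 ppt = 0.251 ppb; ΔF = 0.26 × 0.251 = 0.0653 W/m².
Total ΔF = 2.2441 + 0.6032 + 0.0653 = 2.9126 W/m².

ΔF = 2.91 W/m²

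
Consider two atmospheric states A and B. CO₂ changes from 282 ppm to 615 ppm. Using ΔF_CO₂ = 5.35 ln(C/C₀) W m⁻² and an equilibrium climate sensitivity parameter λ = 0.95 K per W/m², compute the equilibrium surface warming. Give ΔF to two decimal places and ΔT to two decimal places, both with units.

ΔF = 4.17 W/m²; ΔT = 3.96 K

CO₂: 5.35 × ln(615/282) = 5.35 × ln(2.18085) = 5.35 × 0.77971 = 4.1714 W/m².
ΔT = λ ΔF = 0.95 × 4.17 = 3.9615 K.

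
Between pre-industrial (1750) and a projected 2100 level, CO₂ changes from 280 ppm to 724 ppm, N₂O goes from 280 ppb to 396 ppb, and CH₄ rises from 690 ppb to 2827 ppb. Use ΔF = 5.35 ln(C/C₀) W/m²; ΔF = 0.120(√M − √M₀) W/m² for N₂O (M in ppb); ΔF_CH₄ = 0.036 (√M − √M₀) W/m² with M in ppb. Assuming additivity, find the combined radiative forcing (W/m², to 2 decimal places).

ΔF = 6.43 W/m²

CO₂: 5.35 × ln(724/280) = 5.35 × ln(2.58571) = 5.35 × 0.95000 = 5.0825 W/m².
N₂O: 0.120 × (√396 − √280) = 0.120 × (19.8997 − 16.7332) = 0.120 × 3.1665 = 0.3800 W/m².
CH₄: 0.036 × (√2827 − √690) = 0.036 × (53.1695 − 26.2679) = 0.036 × 26.9016 = 0.9685 W/m².
Total ΔF = 5.0825 + 0.3800 + 0.9685 = 6.4310 W/m².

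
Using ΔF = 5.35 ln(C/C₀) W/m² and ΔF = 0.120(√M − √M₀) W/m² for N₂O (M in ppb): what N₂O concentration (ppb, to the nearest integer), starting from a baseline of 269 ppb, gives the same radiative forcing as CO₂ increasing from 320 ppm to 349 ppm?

M ≈ 411 ppb

CO₂ forcing: 5.35 × ln(349/320) = 5.35 × 0.086751 = 0.46412 W/m².
Set 0.120(√M − √269) = 0.46412: √M = 0.46412/0.120 + √269 = 3.8677 + 16.4012 = 20.2689.
M = (20.2689)² = 410.83 ppb.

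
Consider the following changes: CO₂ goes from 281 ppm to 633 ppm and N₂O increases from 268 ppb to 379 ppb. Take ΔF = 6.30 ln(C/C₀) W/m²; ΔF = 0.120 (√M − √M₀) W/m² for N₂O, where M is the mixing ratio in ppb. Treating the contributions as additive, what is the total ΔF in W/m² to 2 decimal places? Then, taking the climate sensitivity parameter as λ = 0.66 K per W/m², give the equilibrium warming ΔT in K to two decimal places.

ΔF = 5.49 W/m²; ΔT = 3.62 K

CO₂: 6.30 × ln(633/281) = 6.30 × ln(2.25267) = 6.30 × 0.81212 = 5.1164 W/m².
N₂O: 0.120 × (√379 − √268) = 0.120 × (19.4679 − 16.3707) = 0.120 × 3.0972 = 0.3717 W/m².
Total ΔF = 5.1164 + 0.3717 = 5.4881 W/m².
ΔT = λ ΔF = 0.66 × 5.49 = 3.6234 K.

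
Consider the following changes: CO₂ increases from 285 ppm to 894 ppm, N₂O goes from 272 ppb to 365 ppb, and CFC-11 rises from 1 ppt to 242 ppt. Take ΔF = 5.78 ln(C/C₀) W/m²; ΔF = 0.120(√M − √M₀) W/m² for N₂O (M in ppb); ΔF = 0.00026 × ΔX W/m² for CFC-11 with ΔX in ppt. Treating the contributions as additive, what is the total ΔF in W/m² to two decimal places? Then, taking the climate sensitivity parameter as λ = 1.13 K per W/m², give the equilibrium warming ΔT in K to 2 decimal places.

CO₂: 5.78 × ln(894/285) = 5.78 × ln(3.13684) = 5.78 × 1.14322 = 6.6078 W/m².
N₂O: 0.120 × (√365 − √272) = 0.120 × (19.1050 − 16.4924) = 0.120 × 2.6126 = 0.3135 W/m².
CFC-11: ΔF = 0.00026 × (242 − 1) = 0.00026 × 241 = 0.0627 W/m².
Total ΔF = 6.6078 + 0.3135 + 0.0627 = 6.9840 W/m².
ΔT = λ ΔF = 1.13 × 6.98 = 7.8874 K.

ΔF = 6.98 W/m²; ΔT = 7.89 K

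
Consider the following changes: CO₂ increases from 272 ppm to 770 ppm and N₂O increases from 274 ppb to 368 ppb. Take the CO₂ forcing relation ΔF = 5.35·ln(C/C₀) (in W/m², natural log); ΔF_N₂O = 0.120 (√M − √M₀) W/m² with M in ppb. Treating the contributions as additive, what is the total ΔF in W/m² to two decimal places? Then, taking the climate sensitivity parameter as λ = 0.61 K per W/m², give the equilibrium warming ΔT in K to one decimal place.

CO₂: 5.35 × ln(770/272) = 5.35 × ln(2.83088) = 5.35 × 1.04059 = 5.5672 W/m².
N₂O: 0.120 × (√368 − √274) = 0.120 × (19.1833 − 16.5529) = 0.120 × 2.6304 = 0.3156 W/m².
Total ΔF = 5.5672 + 0.3156 = 5.8828 W/m².
ΔT = λ ΔF = 0.61 × 5.88 = 3.5868 K.

ΔF = 5.88 W/m²; ΔT = 3.6 K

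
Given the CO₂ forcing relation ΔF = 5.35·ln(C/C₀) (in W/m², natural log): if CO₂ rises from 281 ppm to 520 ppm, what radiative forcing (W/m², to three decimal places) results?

CO₂: 5.35 × ln(520/281) = 5.35 × ln(1.85053) = 5.35 × 0.61547 = 3.2928 W/m².

ΔF = 3.293 W/m²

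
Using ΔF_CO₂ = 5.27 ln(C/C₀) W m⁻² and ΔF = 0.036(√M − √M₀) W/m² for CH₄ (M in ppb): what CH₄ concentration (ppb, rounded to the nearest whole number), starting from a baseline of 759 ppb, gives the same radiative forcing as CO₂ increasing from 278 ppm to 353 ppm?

M ≈ 3908 ppb

CO₂ forcing: 5.27 × ln(353/278) = 5.27 × 0.238847 = 1.25872 W/m².
Set 0.036(√M − √759) = 1.25872: √M = 1.25872/0.036 + √759 = 34.9644 + 27.5500 = 62.5144.
M = (62.5144)² = 3908.05 ppb.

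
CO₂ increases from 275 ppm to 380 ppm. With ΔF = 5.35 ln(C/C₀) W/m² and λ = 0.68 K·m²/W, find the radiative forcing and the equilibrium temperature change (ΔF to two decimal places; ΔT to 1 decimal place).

CO₂: 5.35 × ln(380/275) = 5.35 × ln(1.38182) = 5.35 × 0.32340 = 1.7302 W/m².
ΔT = λ ΔF = 0.68 × 1.73 = 1.1764 K.

ΔF = 1.73 W/m²; ΔT = 1.2 K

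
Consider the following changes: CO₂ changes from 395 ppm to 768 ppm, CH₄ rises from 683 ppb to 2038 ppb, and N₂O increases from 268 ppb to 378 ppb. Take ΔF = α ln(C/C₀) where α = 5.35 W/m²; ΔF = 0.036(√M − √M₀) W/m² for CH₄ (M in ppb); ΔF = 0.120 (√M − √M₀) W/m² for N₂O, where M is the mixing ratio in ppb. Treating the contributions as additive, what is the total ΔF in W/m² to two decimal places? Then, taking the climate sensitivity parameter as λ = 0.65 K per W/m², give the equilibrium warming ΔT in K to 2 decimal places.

ΔF = 4.61 W/m²; ΔT = 3.00 K

CO₂: 5.35 × ln(768/395) = 5.35 × ln(1.94430) = 5.35 × 0.66490 = 3.5572 W/m².
CH₄: 0.036 × (√2038 − √683) = 0.036 × (45.1442 − 26.1343) = 0.036 × 19.0099 = 0.6844 W/m².
N₂O: 0.120 × (√378 − √268) = 0.120 × (19.4422 − 16.3707) = 0.120 × 3.0715 = 0.3686 W/m².
Total ΔF = 3.5572 + 0.6844 + 0.3686 = 4.6102 W/m².
ΔT = λ ΔF = 0.65 × 4.61 = 2.9965 K.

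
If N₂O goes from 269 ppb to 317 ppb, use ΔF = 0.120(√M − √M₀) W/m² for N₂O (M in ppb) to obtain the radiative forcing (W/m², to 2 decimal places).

ΔF = 0.17 W/m²

N₂O: 0.120 × (√317 − √269) = 0.120 × (17.8045 − 16.4012) = 0.120 × 1.4033 = 0.1684 W/m².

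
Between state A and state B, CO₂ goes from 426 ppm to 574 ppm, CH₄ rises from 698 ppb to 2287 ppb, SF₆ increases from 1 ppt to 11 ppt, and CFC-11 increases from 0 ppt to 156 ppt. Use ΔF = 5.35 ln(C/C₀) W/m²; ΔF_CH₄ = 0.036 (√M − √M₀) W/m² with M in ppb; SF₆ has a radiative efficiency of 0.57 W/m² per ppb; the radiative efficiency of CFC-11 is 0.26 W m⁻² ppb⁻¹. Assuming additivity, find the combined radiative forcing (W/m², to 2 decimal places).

ΔF = 2.41 W/m²

CO₂: 5.35 × ln(574/426) = 5.35 × ln(1.34742) = 5.35 × 0.29819 = 1.5953 W/m².
CH₄: 0.036 × (√2287 − √698) = 0.036 × (47.8226 − 26.4197) = 0.036 × 21.4029 = 0.7705 W/m².
SF₆: Δ = 11 − 1 = 10 ppt = 0.010 ppb; ΔF = 0.57 × 0.010 = 0.0057 W/m².
CFC-11: Δ = 156 − 0 = 156 ppt = 0.156 ppb; ΔF = 0.26 × 0.156 = 0.0406 W/m².
Total ΔF = 1.5953 + 0.7705 + 0.0057 + 0.0406 = 2.4121 W/m².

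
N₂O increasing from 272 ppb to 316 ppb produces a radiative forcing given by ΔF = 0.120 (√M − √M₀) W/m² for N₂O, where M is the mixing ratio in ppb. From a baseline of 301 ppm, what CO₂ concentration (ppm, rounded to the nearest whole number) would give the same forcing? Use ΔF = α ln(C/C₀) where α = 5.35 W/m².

C ≈ 310 ppm

N₂O forcing: 0.120 × (√316 − √272) = 0.120 × (17.7764 − 16.4924) = 0.120 × 1.2840 = 0.15408 W/m².
Set 5.35 ln(C/301) = 0.15408: ln(C/301) = 0.15408/5.35 = 0.02880, so C = 301 × e^0.02880 = 301 × 1.02922 = 309.80 ppm.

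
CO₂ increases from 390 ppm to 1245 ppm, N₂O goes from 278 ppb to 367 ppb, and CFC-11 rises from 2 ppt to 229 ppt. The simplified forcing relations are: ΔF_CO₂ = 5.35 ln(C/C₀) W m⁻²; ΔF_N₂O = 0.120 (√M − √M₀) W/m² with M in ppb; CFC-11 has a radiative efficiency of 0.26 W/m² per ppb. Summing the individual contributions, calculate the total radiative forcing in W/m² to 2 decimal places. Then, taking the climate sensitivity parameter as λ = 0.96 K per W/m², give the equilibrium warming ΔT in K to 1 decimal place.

ΔF = 6.57 W/m²; ΔT = 6.3 K

CO₂: 5.35 × ln(1245/390) = 5.35 × ln(3.19231) = 5.35 × 1.16074 = 6.2100 W/m².
N₂O: 0.120 × (√367 − √278) = 0.120 × (19.1572 − 16.6733) = 0.120 × 2.4839 = 0.2981 W/m².
CFC-11: Δ = 229 − 2 = 227 ppt = 0.227 ppb; ΔF = 0.26 × 0.227 = 0.0590 W/m².
Total ΔF = 6.2100 + 0.2981 + 0.0590 = 6.5671 W/m².
ΔT = λ ΔF = 0.96 × 6.57 = 6.3072 K.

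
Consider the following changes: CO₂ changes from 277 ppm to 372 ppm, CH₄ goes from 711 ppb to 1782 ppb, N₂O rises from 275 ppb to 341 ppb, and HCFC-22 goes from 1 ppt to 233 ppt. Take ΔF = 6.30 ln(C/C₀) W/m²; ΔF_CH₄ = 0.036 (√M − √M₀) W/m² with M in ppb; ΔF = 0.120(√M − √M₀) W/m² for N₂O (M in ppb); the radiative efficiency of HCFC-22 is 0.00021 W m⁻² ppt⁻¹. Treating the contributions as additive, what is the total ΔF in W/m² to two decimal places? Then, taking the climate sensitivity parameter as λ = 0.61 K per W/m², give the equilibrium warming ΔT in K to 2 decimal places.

CO₂: 6.30 × ln(372/277) = 6.30 × ln(1.34296) = 6.30 × 0.29488 = 1.8577 W/m².
CH₄: 0.036 × (√1782 − √711) = 0.036 × (42.2137 − 26.6646) = 0.036 × 15.5491 = 0.5598 W/m².
N₂O: 0.120 × (√341 − √275) = 0.120 × (18.4662 − 16.5831) = 0.120 × 1.8831 = 0.2260 W/m².
HCFC-22: ΔF = 0.00021 × (233 − 1) = 0.00021 × 232 = 0.0487 W/m².
Total ΔF = 1.8577 + 0.5598 + 0.2260 + 0.0487 = 2.6922 W/m².
ΔT = λ ΔF = 0.61 × 2.69 = 1.6409 K.

ΔF = 2.69 W/m²; ΔT = 1.64 K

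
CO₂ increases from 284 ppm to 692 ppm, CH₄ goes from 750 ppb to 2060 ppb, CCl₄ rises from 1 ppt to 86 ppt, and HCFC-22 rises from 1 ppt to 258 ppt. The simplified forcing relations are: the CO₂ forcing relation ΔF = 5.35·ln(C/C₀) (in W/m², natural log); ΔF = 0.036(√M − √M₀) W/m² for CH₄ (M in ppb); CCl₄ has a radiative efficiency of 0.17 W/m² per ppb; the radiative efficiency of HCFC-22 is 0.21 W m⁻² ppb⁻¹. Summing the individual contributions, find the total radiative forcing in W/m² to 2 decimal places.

CO₂: 5.35 × ln(692/284) = 5.35 × ln(2.43662) = 5.35 × 0.89061 = 4.7648 W/m².
CH₄: 0.036 × (√2060 − √750) = 0.036 × (45.3872 − 27.3861) = 0.036 × 18.0011 = 0.6480 W/m².
CCl₄: Δ = 86 − 1 = 85 ppt = 0.085 ppb; ΔF = 0.17 × 0.085 = 0.0145 W/m².
HCFC-22: Δ = 258 − 1 = 257 ppt = 0.257 ppb; ΔF = 0.21 × 0.257 = 0.0540 W/m².
Total ΔF = 4.7648 + 0.6480 + 0.0145 + 0.0540 = 5.4813 W/m².

ΔF = 5.48 W/m²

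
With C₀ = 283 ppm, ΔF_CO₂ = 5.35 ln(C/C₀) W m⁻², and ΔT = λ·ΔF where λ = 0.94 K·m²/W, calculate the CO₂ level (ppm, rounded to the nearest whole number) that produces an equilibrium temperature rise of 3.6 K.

Required forcing: ΔF = ΔT/λ = 3.6/0.94 = 3.8298 W/m².
Then ln(C/283) = ΔF/5.35 = 3.8298/5.35 = 0.71585.
So C = 283 × e^0.71585 = 283 × 2.04592 = 579.00 ppm.

C ≈ 579 ppm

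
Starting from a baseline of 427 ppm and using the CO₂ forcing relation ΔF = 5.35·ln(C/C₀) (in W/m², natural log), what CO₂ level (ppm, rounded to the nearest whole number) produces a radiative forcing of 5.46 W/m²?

Set 5.35 ln(C/427) = 5.46, so ln(C/427) = 5.46/5.35 = 1.02056.
Then C/427 = e^1.02056 = 2.77475, giving C = 427 × 2.77475 = 1184.82 ppm.

C ≈ 1185 ppm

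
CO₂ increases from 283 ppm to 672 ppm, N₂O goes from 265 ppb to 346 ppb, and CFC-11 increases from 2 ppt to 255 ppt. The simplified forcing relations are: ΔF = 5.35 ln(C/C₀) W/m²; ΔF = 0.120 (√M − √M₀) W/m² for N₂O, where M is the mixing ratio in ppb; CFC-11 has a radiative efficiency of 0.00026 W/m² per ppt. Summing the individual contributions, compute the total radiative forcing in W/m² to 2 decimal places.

CO₂: 5.35 × ln(672/283) = 5.35 × ln(2.37456) = 5.35 × 0.86481 = 4.6267 W/m².
N₂O: 0.120 × (√346 − √265) = 0.120 × (18.6011 − 16.2788) = 0.120 × 2.3223 = 0.2787 W/m².
CFC-11: ΔF = 0.00026 × (255 − 2) = 0.00026 × 253 = 0.0658 W/m².
Total ΔF = 4.6267 + 0.2787 + 0.0658 = 4.9712 W/m².

ΔF = 4.97 W/m²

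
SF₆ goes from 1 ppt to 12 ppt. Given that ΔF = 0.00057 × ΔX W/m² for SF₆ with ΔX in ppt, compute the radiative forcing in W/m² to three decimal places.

ΔF = 0.006 W/m²

SF₆: ΔF = 0.00057 × (12 − 1) = 0.00057 × 11 = 0.0063 W/m².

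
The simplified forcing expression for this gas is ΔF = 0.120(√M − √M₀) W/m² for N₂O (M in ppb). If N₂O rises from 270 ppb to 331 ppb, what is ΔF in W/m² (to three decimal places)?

N₂O: 0.120 × (√331 − √270) = 0.120 × (18.1934 − 16.4317) = 0.120 × 1.7617 = 0.2114 W/m².

ΔF = 0.211 W/m²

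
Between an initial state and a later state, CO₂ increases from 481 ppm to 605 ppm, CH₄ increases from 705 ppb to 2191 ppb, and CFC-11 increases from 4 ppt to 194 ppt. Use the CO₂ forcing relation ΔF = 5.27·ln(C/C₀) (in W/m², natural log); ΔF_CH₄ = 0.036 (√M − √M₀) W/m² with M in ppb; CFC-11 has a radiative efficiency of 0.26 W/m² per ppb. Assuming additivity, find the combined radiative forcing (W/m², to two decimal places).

CO₂: 5.27 × ln(605/481) = 5.27 × ln(1.25780) = 5.27 × 0.22936 = 1.2087 W/m².
CH₄: 0.036 × (√2191 − √705) = 0.036 × (46.8081 − 26.5518) = 0.036 × 20.2563 = 0.7292 W/m².
CFC-11: Δ = 194 − 4 = 190 ppt = 0.190 ppb; ΔF = 0.26 × 0.190 = 0.0494 W/m².
Total ΔF = 1.2087 + 0.7292 + 0.0494 = 1.9873 W/m².

ΔF = 1.99 W/m²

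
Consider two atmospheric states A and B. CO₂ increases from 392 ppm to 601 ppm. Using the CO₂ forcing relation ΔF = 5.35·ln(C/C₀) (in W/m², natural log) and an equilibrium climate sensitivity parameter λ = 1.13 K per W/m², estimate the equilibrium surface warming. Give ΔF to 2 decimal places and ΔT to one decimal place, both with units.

ΔF = 2.29 W/m²; ΔT = 2.6 K

CO₂: 5.35 × ln(601/392) = 5.35 × ln(1.53316) = 5.35 × 0.42733 = 2.2862 W/m².
ΔT = λ ΔF = 1.13 × 2.29 = 2.5877 K.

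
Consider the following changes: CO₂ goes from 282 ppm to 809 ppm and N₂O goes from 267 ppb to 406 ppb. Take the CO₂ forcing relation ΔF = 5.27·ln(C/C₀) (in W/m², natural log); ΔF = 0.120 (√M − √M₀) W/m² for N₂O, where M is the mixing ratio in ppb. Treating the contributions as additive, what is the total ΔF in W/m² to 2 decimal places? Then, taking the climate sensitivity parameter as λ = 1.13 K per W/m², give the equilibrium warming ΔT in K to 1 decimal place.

ΔF = 6.01 W/m²; ΔT = 6.8 K

CO₂: 5.27 × ln(809/282) = 5.27 × ln(2.86879) = 5.27 × 1.05389 = 5.5540 W/m².
N₂O: 0.120 × (√406 − √267) = 0.120 × (20.1494 − 16.3401) = 0.120 × 3.8093 = 0.4571 W/m².
Total ΔF = 5.5540 + 0.4571 = 6.0111 W/m².
ΔT = λ ΔF = 1.13 × 6.01 = 6.7913 K.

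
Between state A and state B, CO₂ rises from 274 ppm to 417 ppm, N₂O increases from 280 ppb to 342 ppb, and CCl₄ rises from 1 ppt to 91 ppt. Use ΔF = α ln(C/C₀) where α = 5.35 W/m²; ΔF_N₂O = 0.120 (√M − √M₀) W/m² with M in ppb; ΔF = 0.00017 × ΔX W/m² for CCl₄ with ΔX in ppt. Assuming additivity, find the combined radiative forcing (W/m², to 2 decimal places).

CO₂: 5.35 × ln(417/274) = 5.35 × ln(1.52190) = 5.35 × 0.41996 = 2.2468 W/m².
N₂O: 0.120 × (√342 − √280) = 0.120 × (18.4932 − 16.7332) = 0.120 × 1.7600 = 0.2112 W/m².
CCl₄: ΔF = 0.00017 × (91 − 1) = 0.00017 × 90 = 0.0153 W/m².
Total ΔF = 2.2468 + 0.2112 + 0.0153 = 2.4733 W/m².

ΔF = 2.47 W/m²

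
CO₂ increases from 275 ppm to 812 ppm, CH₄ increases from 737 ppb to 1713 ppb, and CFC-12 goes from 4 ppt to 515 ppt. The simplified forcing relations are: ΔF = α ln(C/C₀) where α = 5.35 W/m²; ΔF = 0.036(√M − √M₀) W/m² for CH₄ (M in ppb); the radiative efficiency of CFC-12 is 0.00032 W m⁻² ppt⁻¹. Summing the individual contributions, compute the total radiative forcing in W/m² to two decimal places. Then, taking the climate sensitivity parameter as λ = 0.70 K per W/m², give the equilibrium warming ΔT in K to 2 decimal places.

ΔF = 6.47 W/m²; ΔT = 4.53 K

CO₂: 5.35 × ln(812/275) = 5.35 × ln(2.95273) = 5.35 × 1.08273 = 5.7926 W/m².
CH₄: 0.036 × (√1713 − √737) = 0.036 × (41.3884 − 27.1477) = 0.036 × 14.2407 = 0.5127 W/m².
CFC-12: ΔF = 0.00032 × (515 − 4) = 0.00032 × 511 = 0.1635 W/m².
Total ΔF = 5.7926 + 0.5127 + 0.1635 = 6.4688 W/m².
ΔT = λ ΔF = 0.70 × 6.47 = 4.5290 K.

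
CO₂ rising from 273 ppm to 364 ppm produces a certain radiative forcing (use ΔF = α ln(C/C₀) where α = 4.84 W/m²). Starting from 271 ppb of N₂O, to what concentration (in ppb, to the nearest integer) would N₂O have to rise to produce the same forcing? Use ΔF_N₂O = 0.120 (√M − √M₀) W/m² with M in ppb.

CO₂ forcing: 4.84 × ln(364/273) = 4.84 × 0.287682 = 1.39238 W/m².
Set 0.120(√M − √271) = 1.39238: √M = 1.39238/0.120 + √271 = 11.6032 + 16.4621 = 28.0653.
M = (28.0653)² = 787.66 ppb.

M ≈ 788 ppb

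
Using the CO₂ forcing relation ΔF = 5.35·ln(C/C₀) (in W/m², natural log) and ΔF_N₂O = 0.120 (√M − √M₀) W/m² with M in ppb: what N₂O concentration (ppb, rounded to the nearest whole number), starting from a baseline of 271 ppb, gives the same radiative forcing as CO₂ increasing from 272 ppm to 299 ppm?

CO₂ forcing: 5.35 × ln(299/272) = 5.35 × 0.094642 = 0.50633 W/m².
Set 0.120(√M − √271) = 0.50633: √M = 0.50633/0.120 + √271 = 4.2194 + 16.4621 = 20.6815.
M = (20.6815)² = 427.72 ppb.

M ≈ 428 ppb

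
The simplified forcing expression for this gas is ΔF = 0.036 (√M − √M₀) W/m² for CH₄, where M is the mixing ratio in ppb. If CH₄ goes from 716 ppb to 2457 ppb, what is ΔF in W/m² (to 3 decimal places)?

CH₄: 0.036 × (√2457 − √716) = 0.036 × (49.5681 − 26.7582) = 0.036 × 22.8099 = 0.8212 W/m².

ΔF = 0.821 W/m²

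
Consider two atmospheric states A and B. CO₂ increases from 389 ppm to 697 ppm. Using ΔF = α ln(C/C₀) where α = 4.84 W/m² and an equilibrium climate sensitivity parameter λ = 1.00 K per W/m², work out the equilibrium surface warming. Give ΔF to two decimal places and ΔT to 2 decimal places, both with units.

CO₂: 4.84 × ln(697/389) = 4.84 × ln(1.79177) = 4.84 × 0.58320 = 2.8227 W/m².
ΔT = λ ΔF = 1.00 × 2.82 = 2.8200 K.

ΔF = 2.82 W/m²; ΔT = 2.82 K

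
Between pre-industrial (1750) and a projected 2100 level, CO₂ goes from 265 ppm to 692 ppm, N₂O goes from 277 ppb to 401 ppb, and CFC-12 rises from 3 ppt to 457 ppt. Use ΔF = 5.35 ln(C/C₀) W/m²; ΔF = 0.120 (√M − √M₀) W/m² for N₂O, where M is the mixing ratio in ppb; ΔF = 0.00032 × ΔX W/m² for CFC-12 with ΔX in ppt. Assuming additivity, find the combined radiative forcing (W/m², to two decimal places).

CO₂: 5.35 × ln(692/265) = 5.35 × ln(2.61132) = 5.35 × 0.95986 = 5.1353 W/m².
N₂O: 0.120 × (√401 − √277) = 0.120 × (20.0250 − 16.6433) = 0.120 × 3.3817 = 0.4058 W/m².
CFC-12: ΔF = 0.00032 × (457 − 3) = 0.00032 × 454 = 0.1453 W/m².
Total ΔF = 5.1353 + 0.4058 + 0.1453 = 5.6864 W/m².

ΔF = 5.69 W/m²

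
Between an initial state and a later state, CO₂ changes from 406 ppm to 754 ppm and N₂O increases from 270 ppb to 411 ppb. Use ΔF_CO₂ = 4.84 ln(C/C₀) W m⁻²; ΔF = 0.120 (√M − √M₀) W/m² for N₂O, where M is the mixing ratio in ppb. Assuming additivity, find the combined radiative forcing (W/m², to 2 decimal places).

CO₂: 4.84 × ln(754/406) = 4.84 × ln(1.85714) = 4.84 × 0.61904 = 2.9962 W/m².
N₂O: 0.120 × (√411 − √270) = 0.120 × (20.2731 − 16.4317) = 0.120 × 3.8414 = 0.4610 W/m².
Total ΔF = 2.9962 + 0.4610 = 3.4572 W/m².

ΔF = 3.46 W/m²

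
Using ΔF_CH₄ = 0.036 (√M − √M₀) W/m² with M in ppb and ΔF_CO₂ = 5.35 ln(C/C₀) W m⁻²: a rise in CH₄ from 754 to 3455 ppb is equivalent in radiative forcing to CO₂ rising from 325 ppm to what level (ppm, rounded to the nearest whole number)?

C ≈ 401 ppm

CH₄ forcing: 0.036 × (√3455 − √754) = 0.036 × (58.7792 − 27.4591) = 0.036 × 31.3201 = 1.12752 W/m².
Set 5.35 ln(C/325) = 1.12752: ln(C/325) = 1.12752/5.35 = 0.21075, so C = 325 × e^0.21075 = 325 × 1.23460 = 401.25 ppm.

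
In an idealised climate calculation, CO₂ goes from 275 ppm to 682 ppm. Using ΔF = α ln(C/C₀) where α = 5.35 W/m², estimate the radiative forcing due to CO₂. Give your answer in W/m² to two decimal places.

CO₂ absorption bands are partially saturated, so forcing scales with the logarithm of the concentration ratio.
CO₂: 5.35 × ln(682/275) = 5.35 × ln(2.48000) = 5.35 × 0.90826 = 4.8592 W/m².

ΔF = 4.86 W/m²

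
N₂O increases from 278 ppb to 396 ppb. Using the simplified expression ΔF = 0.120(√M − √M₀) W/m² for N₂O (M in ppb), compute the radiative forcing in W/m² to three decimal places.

N₂O: 0.120 × (√396 − √278) = 0.120 × (19.8997 − 16.6733) = 0.120 × 3.2264 = 0.3872 W/m².

ΔF = 0.387 W/m²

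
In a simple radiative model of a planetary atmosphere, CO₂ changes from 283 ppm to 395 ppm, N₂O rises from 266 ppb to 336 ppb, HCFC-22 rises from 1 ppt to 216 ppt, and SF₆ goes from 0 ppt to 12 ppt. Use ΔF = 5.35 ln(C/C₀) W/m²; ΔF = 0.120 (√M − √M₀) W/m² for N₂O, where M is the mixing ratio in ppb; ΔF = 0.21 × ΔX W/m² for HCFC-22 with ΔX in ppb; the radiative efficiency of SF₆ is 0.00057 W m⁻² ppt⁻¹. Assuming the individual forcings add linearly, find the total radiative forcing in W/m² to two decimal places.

ΔF = 2.08 W/m²

CO₂: 5.35 × ln(395/283) = 5.35 × ln(1.39576) = 5.35 × 0.33344 = 1.7839 W/m².
N₂O: 0.120 × (√336 − √266) = 0.120 × (18.3303 − 16.3095) = 0.120 × 2.0208 = 0.2425 W/m².
HCFC-22: Δ = 216 − 1 = 215 ppt = 0.215 ppb; ΔF = 0.21 × 0.215 = 0.0452 W/m².
SF₆: ΔF = 0.00057 × (12 − 0) = 0.00057 × 12 = 0.0068 W/m².
Total ΔF = 1.7839 + 0.2425 + 0.0452 + 0.0068 = 2.0784 W/m².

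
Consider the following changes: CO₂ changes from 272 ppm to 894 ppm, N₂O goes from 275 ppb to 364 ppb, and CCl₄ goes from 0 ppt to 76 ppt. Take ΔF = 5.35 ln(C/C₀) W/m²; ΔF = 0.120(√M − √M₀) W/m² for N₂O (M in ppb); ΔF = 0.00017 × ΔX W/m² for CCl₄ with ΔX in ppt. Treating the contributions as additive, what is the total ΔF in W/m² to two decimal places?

CO₂: 5.35 × ln(894/272) = 5.35 × ln(3.28676) = 5.35 × 1.18990 = 6.3660 W/m².
N₂O: 0.120 × (√364 − √275) = 0.120 × (19.0788 − 16.5831) = 0.120 × 2.4957 = 0.2995 W/m².
CCl₄: ΔF = 0.00017 × (76 − 0) = 0.00017 × 76 = 0.0129 W/m².
Total ΔF = 6.3660 + 0.2995 + 0.0129 = 6.6784 W/m².

ΔF = 6.68 W/m²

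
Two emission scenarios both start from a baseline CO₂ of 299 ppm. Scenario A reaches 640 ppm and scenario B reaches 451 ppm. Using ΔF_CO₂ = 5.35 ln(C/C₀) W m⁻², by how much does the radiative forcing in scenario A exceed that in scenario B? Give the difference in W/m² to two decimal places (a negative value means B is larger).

ΔF_A − ΔF_B = 1.87 W/m²

ΔF_A = 5.35 ln(640/299) = 5.35 × 0.76102 = 4.0715 W/m².
ΔF_B = 5.35 ln(451/299) = 5.35 × 0.41102 = 2.1990 W/m².
Difference: 4.0715 − 2.1990 = 1.8725 W/m².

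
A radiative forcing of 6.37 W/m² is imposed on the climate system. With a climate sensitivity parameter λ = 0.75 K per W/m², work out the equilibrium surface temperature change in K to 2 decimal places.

ΔT = 4.78 K

ΔT = λ ΔF = 0.75 × 6.37 = 4.7775 K.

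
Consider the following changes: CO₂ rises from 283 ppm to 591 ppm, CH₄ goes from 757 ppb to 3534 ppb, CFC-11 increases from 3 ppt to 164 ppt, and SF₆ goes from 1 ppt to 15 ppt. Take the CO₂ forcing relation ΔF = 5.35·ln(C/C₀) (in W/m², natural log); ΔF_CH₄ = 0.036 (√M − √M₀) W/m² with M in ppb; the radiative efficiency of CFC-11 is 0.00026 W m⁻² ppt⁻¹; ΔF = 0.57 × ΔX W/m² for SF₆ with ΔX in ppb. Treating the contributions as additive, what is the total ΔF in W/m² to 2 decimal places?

ΔF = 5.14 W/m²

CO₂: 5.35 × ln(591/283) = 5.35 × ln(2.08834) = 5.35 × 0.73637 = 3.9396 W/m².
CH₄: 0.036 × (√3534 − √757) = 0.036 × (59.4475 − 27.5136) = 0.036 × 31.9339 = 1.1496 W/m².
CFC-11: ΔF = 0.00026 × (164 − 3) = 0.00026 × 161 = 0.0419 W/m².
SF₆: Δ = 15 − 1 = 14 ppt = 0.014 ppb; ΔF = 0.57 × 0.014 = 0.0080 W/m².
Total ΔF = 3.9396 + 1.1496 + 0.0419 + 0.0080 = 5.1391 W/m².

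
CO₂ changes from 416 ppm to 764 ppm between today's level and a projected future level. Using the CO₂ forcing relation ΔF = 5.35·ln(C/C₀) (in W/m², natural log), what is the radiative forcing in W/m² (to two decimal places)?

ΔF = 3.25 W/m²

CO₂: 5.35 × ln(764/416) = 5.35 × ln(1.83654) = 5.35 × 0.60788 = 3.2522 W/m².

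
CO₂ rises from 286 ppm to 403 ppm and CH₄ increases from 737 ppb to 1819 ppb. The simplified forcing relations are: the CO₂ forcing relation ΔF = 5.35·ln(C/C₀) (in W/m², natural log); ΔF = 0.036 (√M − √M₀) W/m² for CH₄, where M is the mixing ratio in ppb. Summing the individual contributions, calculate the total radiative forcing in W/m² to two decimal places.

CO₂: 5.35 × ln(403/286) = 5.35 × ln(1.40909) = 5.35 × 0.34294 = 1.8347 W/m².
CH₄: 0.036 × (√1819 − √737) = 0.036 × (42.6497 − 27.1477) = 0.036 × 15.5020 = 0.5581 W/m².
Total ΔF = 1.8347 + 0.5581 = 2.3928 W/m².

ΔF = 2.39 W/m²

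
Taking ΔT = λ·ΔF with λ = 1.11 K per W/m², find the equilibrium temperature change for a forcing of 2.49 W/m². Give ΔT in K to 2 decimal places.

ΔT = λ ΔF = 1.11 × 2.49 = 2.7639 K.

ΔT = 2.76 K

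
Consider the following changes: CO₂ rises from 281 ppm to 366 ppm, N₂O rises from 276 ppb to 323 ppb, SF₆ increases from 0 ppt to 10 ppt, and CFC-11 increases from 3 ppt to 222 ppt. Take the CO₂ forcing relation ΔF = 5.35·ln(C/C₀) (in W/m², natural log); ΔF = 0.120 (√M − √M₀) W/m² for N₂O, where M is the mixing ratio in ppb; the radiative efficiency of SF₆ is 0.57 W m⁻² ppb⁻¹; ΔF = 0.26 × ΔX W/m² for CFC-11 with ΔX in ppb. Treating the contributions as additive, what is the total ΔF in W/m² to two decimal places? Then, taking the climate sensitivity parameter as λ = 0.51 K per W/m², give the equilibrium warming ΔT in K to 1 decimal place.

CO₂: 5.35 × ln(366/281) = 5.35 × ln(1.30249) = 5.35 × 0.26428 = 1.4139 W/m².
N₂O: 0.120 × (√323 − √276) = 0.120 × (17.9722 − 16.6132) = 0.120 × 1.3590 = 0.1631 W/m².
SF₆: Δ = 10 − 0 = 10 ppt = 0.010 ppb; ΔF = 0.57 × 0.010 = 0.0057 W/m².
CFC-11: Δ = 222 − 3 = 219 ppt = 0.219 ppb; ΔF = 0.26 × 0.219 = 0.0569 W/m².
Total ΔF = 1.4139 + 0.1631 + 0.0057 + 0.0569 = 1.6396 W/m².
ΔT = λ ΔF = 0.51 × 1.64 = 0.8364 K.

ΔF = 1.64 W/m²; ΔT = 0.8 K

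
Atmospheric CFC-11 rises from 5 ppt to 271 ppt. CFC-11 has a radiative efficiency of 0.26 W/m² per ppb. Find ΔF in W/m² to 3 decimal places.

ΔF = 0.069 W/m²

CFC-11: Δ = 271 − 5 = 266 ppt = 0.266 ppb; ΔF = 0.26 × 0.266 = 0.0692 W/m².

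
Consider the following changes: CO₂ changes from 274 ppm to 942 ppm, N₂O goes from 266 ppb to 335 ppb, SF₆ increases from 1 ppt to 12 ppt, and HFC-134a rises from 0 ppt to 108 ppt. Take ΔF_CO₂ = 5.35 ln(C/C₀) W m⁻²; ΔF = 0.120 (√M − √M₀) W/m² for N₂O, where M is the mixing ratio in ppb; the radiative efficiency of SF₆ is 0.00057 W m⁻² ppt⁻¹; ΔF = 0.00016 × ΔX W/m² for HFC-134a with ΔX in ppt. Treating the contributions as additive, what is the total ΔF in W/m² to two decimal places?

CO₂: 5.35 × ln(942/274) = 5.35 × ln(3.43796) = 5.35 × 1.23488 = 6.6066 W/m².
N₂O: 0.120 × (√335 − √266) = 0.120 × (18.3030 − 16.3095) = 0.120 × 1.9935 = 0.2392 W/m².
SF₆: ΔF = 0.00057 × (12 − 1) = 0.00057 × 11 = 0.0063 W/m².
HFC-134a: ΔF = 0.00016 × (108 − 0) = 0.00016 × 108 = 0.0173 W/m².
Total ΔF = 6.6066 + 0.2392 + 0.0063 + 0.0173 = 6.8694 W/m².

ΔF = 6.87 W/m²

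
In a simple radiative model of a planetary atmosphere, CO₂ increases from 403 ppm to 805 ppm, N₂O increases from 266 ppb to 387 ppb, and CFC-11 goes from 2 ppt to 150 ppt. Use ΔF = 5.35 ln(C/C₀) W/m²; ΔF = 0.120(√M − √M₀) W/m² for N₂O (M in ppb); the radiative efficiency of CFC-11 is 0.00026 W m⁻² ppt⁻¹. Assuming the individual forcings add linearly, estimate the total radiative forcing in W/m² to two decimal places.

ΔF = 4.14 W/m²

CO₂: 5.35 × ln(805/403) = 5.35 × ln(1.99752) = 5.35 × 0.69191 = 3.7017 W/m².
N₂O: 0.120 × (√387 − √266) = 0.120 × (19.6723 − 16.3095) = 0.120 × 3.3628 = 0.4035 W/m².
CFC-11: ΔF = 0.00026 × (150 − 2) = 0.00026 × 148 = 0.0385 W/m².
Total ΔF = 3.7017 + 0.4035 + 0.0385 = 4.1437 W/m².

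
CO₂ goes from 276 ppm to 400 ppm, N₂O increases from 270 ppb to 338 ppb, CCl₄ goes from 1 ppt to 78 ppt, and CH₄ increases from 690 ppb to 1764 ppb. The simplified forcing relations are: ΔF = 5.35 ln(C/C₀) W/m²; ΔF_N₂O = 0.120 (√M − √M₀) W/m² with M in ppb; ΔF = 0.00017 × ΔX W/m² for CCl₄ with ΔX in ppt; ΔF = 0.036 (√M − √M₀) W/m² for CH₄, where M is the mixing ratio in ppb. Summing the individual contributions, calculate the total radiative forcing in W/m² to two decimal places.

CO₂: 5.35 × ln(400/276) = 5.35 × ln(1.44928) = 5.35 × 0.37107 = 1.9852 W/m².
N₂O: 0.120 × (√338 − √270) = 0.120 × (18.3848 − 16.4317) = 0.120 × 1.9531 = 0.2344 W/m².
CCl₄: ΔF = 0.00017 × (78 − 1) = 0.00017 × 77 = 0.0131 W/m².
CH₄: 0.036 × (√1764 − √690) = 0.036 × (42.0000 − 26.2679) = 0.036 × 15.7321 = 0.5664 W/m².
Total ΔF = 1.9852 + 0.2344 + 0.0131 + 0.5664 = 2.7991 W/m².

ΔF = 2.80 W/m²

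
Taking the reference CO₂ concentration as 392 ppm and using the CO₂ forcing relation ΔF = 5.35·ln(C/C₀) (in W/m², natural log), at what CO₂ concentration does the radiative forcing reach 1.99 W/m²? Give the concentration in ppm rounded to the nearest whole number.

Set 5.35 ln(C/392) = 1.99, so ln(C/392) = 1.99/5.35 = 0.37196.
Then C/392 = e^0.37196 = 1.45057, giving C = 392 × 1.45057 = 568.62 ppm.

C ≈ 569 ppm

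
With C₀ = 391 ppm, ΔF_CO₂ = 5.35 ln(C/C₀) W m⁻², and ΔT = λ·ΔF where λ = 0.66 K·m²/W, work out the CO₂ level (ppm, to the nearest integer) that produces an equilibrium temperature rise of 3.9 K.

C ≈ 1180 ppm

Required forcing: ΔF = ΔT/λ = 3.9/0.66 = 5.9091 W/m².
Then ln(C/391) = ΔF/5.35 = 5.9091/5.35 = 1.10450.
So C = 391 × e^1.10450 = 391 × 3.01772 = 1179.93 ppm.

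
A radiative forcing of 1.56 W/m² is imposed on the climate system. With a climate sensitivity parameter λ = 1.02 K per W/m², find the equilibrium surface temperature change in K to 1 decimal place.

ΔT = λ ΔF = 1.02 × 1.56 = 1.5912 K.

ΔT = 1.6 K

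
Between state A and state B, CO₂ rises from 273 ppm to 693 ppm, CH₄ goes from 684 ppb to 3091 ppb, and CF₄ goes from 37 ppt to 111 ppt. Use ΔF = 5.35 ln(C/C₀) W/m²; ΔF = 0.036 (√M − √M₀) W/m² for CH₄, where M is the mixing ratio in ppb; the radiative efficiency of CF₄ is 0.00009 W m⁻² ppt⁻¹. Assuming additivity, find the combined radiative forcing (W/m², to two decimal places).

CO₂: 5.35 × ln(693/273) = 5.35 × ln(2.53846) = 5.35 × 0.93156 = 4.9838 W/m².
CH₄: 0.036 × (√3091 − √684) = 0.036 × (55.5968 − 26.1534) = 0.036 × 29.4434 = 1.0600 W/m².
CF₄: ΔF = 0.00009 × (111 − 37) = 0.00009 × 74 = 0.0067 W/m².
Total ΔF = 4.9838 + 1.0600 + 0.0067 = 6.0505 W/m².

ΔF = 6.05 W/m²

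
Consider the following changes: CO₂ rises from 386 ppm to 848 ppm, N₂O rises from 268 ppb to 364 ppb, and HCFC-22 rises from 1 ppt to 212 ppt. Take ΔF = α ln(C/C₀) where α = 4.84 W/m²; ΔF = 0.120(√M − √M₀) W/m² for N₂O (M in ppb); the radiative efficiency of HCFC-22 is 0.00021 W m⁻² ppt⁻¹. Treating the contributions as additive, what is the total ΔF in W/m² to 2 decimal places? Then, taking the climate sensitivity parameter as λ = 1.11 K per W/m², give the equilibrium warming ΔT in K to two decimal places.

CO₂: 4.84 × ln(848/386) = 4.84 × ln(2.19689) = 4.84 × 0.78704 = 3.8093 W/m².
N₂O: 0.120 × (√364 − √268) = 0.120 × (19.0788 − 16.3707) = 0.120 × 2.7081 = 0.3250 W/m².
HCFC-22: ΔF = 0.00021 × (212 − 1) = 0.00021 × 211 = 0.0443 W/m².
Total ΔF = 3.8093 + 0.3250 + 0.0443 = 4.1786 W/m².
ΔT = λ ΔF = 1.11 × 4.18 = 4.6398 K.

ΔF = 4.18 W/m²; ΔT = 4.64 K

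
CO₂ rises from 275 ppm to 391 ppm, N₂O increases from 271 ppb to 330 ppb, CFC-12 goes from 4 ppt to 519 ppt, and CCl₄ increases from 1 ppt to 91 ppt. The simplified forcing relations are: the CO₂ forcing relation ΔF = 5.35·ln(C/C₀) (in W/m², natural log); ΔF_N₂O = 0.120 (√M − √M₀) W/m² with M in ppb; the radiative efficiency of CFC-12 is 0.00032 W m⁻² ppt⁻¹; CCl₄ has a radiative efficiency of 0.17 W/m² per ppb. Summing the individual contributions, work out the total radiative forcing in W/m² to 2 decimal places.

ΔF = 2.27 W/m²

CO₂: 5.35 × ln(391/275) = 5.35 × ln(1.42182) = 5.35 × 0.35194 = 1.8829 W/m².
N₂O: 0.120 × (√330 − √271) = 0.120 × (18.1659 − 16.4621) = 0.120 × 1.7038 = 0.2045 W/m².
CFC-12: ΔF = 0.00032 × (519 − 4) = 0.00032 × 515 = 0.1648 W/m².
CCl₄: Δ = 91 − 1 = 90 ppt = 0.090 ppb; ΔF = 0.17 × 0.090 = 0.0153 W/m².
Total ΔF = 1.8829 + 0.2045 + 0.1648 + 0.0153 = 2.2675 W/m².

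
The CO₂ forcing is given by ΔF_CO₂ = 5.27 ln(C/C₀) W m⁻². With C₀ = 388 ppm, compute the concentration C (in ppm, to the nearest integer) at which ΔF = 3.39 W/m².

C ≈ 738 ppm

Set 5.27 ln(C/388) = 3.39, so ln(C/388) = 3.39/5.27 = 0.64326.
Then C/388 = e^0.64326 = 1.90267, giving C = 388 × 1.90267 = 738.24 ppm.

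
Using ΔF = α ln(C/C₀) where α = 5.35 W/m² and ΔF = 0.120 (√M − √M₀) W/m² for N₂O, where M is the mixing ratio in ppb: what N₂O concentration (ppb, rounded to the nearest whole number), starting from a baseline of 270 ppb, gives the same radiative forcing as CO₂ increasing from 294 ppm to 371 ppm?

CO₂ forcing: 5.35 × ln(371/294) = 5.35 × 0.232622 = 1.24453 W/m².
Set 0.120(√M − √270) = 1.24453: √M = 1.24453/0.120 + √270 = 10.3711 + 16.4317 = 26.8028.
M = (26.8028)² = 718.39 ppb.

M ≈ 718 ppb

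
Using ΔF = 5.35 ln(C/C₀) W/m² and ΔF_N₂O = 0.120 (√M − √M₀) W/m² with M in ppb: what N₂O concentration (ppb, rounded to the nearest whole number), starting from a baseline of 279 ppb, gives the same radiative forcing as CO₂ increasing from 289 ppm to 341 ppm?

M ≈ 580 ppb

CO₂ forcing: 5.35 × ln(341/289) = 5.35 × 0.165456 = 0.88519 W/m².
Set 0.120(√M − √279) = 0.88519: √M = 0.88519/0.120 + √279 = 7.3766 + 16.7033 = 24.0799.
M = (24.0799)² = 579.84 ppb.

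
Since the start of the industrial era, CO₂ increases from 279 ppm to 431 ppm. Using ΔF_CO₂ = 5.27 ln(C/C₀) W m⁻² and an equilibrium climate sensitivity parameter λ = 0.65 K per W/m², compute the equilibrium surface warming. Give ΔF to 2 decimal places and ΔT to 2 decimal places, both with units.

CO₂: 5.27 × ln(431/279) = 5.27 × ln(1.54480) = 5.27 × 0.43489 = 2.2919 W/m².
ΔT = λ ΔF = 0.65 × 2.29 = 1.4885 K.

ΔF = 2.29 W/m²; ΔT = 1.49 K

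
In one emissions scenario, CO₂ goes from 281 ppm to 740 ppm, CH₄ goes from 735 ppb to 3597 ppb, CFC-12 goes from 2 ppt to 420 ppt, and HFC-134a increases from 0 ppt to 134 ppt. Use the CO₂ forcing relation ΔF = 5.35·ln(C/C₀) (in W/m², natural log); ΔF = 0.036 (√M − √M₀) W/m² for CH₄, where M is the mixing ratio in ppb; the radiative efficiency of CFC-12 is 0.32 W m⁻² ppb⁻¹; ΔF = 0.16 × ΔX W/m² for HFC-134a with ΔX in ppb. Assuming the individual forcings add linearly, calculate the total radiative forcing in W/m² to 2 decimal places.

CO₂: 5.35 × ln(740/281) = 5.35 × ln(2.63345) = 5.35 × 0.96829 = 5.1804 W/m².
CH₄: 0.036 × (√3597 − √735) = 0.036 × (59.9750 − 27.1109) = 0.036 × 32.8641 = 1.1831 W/m².
CFC-12: Δ = 420 − 2 = 418 ppt = 0.418 ppb; ΔF = 0.32 × 0.418 = 0.1338 W/m².
HFC-134a: Δ = 134 − 0 = 134 ppt = 0.134 ppb; ΔF = 0.16 × 0.134 = 0.0214 W/m².
Total ΔF = 5.1804 + 1.1831 + 0.1338 + 0.0214 = 6.5187 W/m².

ΔF = 6.52 W/m²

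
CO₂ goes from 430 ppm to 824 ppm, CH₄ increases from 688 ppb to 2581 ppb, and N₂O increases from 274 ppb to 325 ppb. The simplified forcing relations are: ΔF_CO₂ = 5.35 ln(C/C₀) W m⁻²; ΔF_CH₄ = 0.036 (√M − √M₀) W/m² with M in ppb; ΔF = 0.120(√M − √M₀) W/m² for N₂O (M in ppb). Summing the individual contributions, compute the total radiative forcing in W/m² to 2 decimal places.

ΔF = 4.54 W/m²

CO₂: 5.35 × ln(824/430) = 5.35 × ln(1.91628) = 5.35 × 0.65039 = 3.4796 W/m².
CH₄: 0.036 × (√2581 − √688) = 0.036 × (50.8035 − 26.2298) = 0.036 × 24.5737 = 0.8847 W/m².
N₂O: 0.120 × (√325 − √274) = 0.120 × (18.0278 − 16.5529) = 0.120 × 1.4749 = 0.1770 W/m².
Total ΔF = 3.4796 + 0.8847 + 0.1770 = 4.5413 W/m².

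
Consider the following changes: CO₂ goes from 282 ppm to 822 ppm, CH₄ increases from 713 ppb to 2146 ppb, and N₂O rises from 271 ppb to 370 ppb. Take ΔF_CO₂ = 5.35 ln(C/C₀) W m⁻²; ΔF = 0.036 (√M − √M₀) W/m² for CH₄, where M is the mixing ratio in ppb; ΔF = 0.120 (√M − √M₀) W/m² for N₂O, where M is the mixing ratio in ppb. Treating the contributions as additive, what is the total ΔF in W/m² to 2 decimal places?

ΔF = 6.76 W/m²

CO₂: 5.35 × ln(822/282) = 5.35 × ln(2.91489) = 5.35 × 1.06983 = 5.7236 W/m².
CH₄: 0.036 × (√2146 − √713) = 0.036 × (46.3249 − 26.7021) = 0.036 × 19.6228 = 0.7064 W/m².
N₂O: 0.120 × (√370 − √271) = 0.120 × (19.2354 − 16.4621) = 0.120 × 2.7733 = 0.3328 W/m².
Total ΔF = 5.7236 + 0.7064 + 0.3328 = 6.7628 W/m².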